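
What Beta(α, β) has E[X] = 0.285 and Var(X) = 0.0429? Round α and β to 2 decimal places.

α = 1.07, β = 2.68

Write ν = α+β; then α = μν and Var = μ(1−μ)/(ν+1).
ν = μ(1−μ)/Var − 1 = 0.203775/0.0429 − 1 = 3.7500.
α = 0.285·3.7500 = 1.07, β = 0.715·3.7500 = 2.68.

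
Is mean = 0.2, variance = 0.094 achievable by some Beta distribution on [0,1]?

Yes

The Beta variance bound is σ² < μ(1−μ).
Here μ(1−μ) = 0.2×0.8 = 0.16, and 0.094 < 0.16.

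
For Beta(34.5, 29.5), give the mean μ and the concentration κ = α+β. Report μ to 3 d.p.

κ = α+β = 34.5+29.5 = 64.0; μ = α/κ = 34.5/64.0 = 0.539.

μ = 0.539, κ = 64.0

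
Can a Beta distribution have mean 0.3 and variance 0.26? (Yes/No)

No

For any Beta, Var(X) < E[X]·(1−E[X]).
Here μ(1−μ) = 0.3×0.7 = 0.21, and 0.26 ≥ 0.21.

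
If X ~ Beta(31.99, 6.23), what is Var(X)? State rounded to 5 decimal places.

α+β = 38.22 and αβ = 199.2977, so Var = αβ/[(α+β)²(α+β+1)] = 199.2977/57291.336648 = 0.00348.

0.00348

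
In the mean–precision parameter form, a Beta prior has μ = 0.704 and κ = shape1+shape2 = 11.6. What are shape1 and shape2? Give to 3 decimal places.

shape1 = 8.166, shape2 = 3.434

shape1 = μκ = 0.704×11.6 = 8.166 and shape2 = (1−μ)κ = 0.296×11.6 = 3.434.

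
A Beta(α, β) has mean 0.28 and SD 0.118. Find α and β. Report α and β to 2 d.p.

α = 3.77, β = 9.70

σ² = 0.118² = 0.013924.
With s = α+β, Var = μ(1−μ)/(s+1), so s+1 = (0.28×0.72)/0.013924 = 14.4786 and s = 13.4786.
α = μs = 3.77, β = (1−μ)s = 9.70.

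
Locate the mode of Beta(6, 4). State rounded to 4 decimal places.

0.6250

The density x^(α−1)(1−x)^(β−1) is maximised at (α−1)/(α+β−2) = 5/8 = 0.6250.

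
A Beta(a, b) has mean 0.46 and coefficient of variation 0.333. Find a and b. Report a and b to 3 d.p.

Var = (CV·μ)² = (0.333×0.46)² = 0.023464.
a+b = μ(1−μ)/Var − 1 = 0.2484/0.023464 − 1 = 9.5864.
Thus a = 0.46·9.5864 = 4.410 and b = 0.54·9.5864 = 5.177.

a = 4.410, b = 5.177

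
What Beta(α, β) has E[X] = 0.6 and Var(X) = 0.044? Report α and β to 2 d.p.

α = 2.67, β = 1.78

By moment matching, α+β = μ(1−μ)/σ² − 1 = (0.6·0.4)/0.044 − 1 = 5.4545 − 1 = 4.4545.
Since α/(α+β) = μ, α = 0.6·4.4545 = 2.67 and β = 0.4·4.4545 = 1.78.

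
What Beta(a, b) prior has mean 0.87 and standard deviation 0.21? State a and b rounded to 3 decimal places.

Variance = 0.21² = 0.0441. The moment-matching identity a+b = μ(1−μ)/Var − 1 gives
a+b = 0.1131/0.0441 − 1 = 1.5646, so a = μ·1.5646 = 1.361 and b = (1−μ)·1.5646 = 0.203.

a = 1.361, b = 0.203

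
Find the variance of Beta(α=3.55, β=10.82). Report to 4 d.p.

0.0121

α+β = 14.37 and αβ = 38.4110, so Var = αβ/[(α+β)²(α+β+1)] = 38.4110/3173.857353 = 0.0121.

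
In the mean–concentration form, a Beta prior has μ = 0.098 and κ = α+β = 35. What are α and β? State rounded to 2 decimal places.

α = 3.43, β = 31.57

Split κ in proportion μ : (1−μ): α = 0.098·35 = 3.43, β = 35 − 3.43 = 31.57.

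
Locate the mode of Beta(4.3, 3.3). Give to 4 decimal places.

0.5893

The density x^(α−1)(1−x)^(β−1) is maximised at (α−1)/(α+β−2) = 3.3/5.6 = 0.5893.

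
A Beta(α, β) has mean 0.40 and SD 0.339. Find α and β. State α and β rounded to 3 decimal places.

First σ² = 0.114921. Setting α = μn, β = (1−μ)n with n = α+β,
μ(1−μ)/(n+1) = 0.114921 ⇒ n+1 = 0.2400/0.114921 = 2.0884 ⇒ n = 1.0884.
Hence α = 0.40×1.0884 = 0.435, β = 0.60×1.0884 = 0.653.

α = 0.435, β = 0.653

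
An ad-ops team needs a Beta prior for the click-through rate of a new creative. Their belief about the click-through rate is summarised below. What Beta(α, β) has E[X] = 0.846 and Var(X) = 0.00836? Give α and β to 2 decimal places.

Let s = α+β. The Beta variance is μ(1−μ)/(s+1).
So s+1 = μ(1−μ)/σ² = (0.846×0.154)/0.00836 = 0.130284/0.00836 = 15.5842, giving s = 14.5842.
Then α = μs = 0.846×14.5842 = 12.34 and β = (1−μ)s = 0.154×14.5842 = 2.25.

α = 12.34, β = 2.25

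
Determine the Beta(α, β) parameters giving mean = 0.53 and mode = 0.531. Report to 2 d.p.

With s = α+β: μ = α/s and mode = (α−1)/(s−2). Eliminating α = μs,
μs − 1 = m(s−2) ⇒ s(μ−m) = 1−2m ⇒ s = -0.062/-0.001 = 62.0000.
So α = μs = 32.86, β = (1−μ)s = 29.14.

α = 32.86, β = 29.14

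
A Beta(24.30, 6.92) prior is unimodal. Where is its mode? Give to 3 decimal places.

With α,β > 1, mode = (α−1)/(α+β−2) = 23.30/29.22 = 0.797.

0.797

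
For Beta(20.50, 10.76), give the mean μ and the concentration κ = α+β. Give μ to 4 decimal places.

μ = 0.6558, κ = 31.26

κ = α+β = 20.50+10.76 = 31.26; μ = α/κ = 20.50/31.26 = 0.6558.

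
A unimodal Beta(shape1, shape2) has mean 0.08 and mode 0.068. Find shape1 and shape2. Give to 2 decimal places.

shape1 = 5.76, shape2 = 66.24

Let s = shape1+shape2. Mean gives shape1 = μs = 0.08s; mode gives (shape1−1)/(s−2) = 0.068.
Substituting: 0.08s − 1 = 0.068(s−2) = 0.068s − 0.136, so 0.012s = 0.864 and s = 72.0000.
Then shape1 = 0.08×72.0000 = 5.76 and shape2 = s−shape1 = 66.24.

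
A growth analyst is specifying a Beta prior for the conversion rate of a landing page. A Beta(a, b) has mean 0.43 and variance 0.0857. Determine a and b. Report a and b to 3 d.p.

a = 0.800, b = 1.060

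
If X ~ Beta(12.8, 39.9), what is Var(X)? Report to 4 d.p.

μ = 12.8/52.7 = 0.242884; Var = μ(1−μ)/(α+β+1) = 0.1838915/53.7 = 0.0034.

0.0034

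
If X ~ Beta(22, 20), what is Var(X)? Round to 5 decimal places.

α+β = 42 and αβ = 440, so Var = αβ/[(α+β)²(α+β+1)] = 440/75852 = 0.00580.

0.00580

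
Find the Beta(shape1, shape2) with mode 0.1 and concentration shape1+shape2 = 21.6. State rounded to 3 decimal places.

Since the density peak of Beta(shape1,shape2) is at (shape1−1)/(shape1+shape2−2),
shape1 = 1 + 0.1(21.6−2) = 2.960 and shape2 = 21.6 − 2.960 = 18.640.

shape1 = 2.960, shape2 = 18.640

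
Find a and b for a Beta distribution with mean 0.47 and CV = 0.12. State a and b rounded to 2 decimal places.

a = 36.34, b = 40.97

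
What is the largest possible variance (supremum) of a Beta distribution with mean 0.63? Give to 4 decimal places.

0.2331

Var = μ(1−μ)/(α+β+1), which approaches μ(1−μ) as α+β → 0.
So the supremum is μ(1−μ) = 0.63×0.37 = 0.2331.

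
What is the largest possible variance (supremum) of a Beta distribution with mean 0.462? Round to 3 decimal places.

0.249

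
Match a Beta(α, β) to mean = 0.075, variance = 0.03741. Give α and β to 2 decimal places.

α = 0.06, β = 0.79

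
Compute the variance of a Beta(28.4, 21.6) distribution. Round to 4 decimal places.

0.0048

Var = αβ/[(α+β)²(α+β+1)] = (28.4×21.6)/(50.0²×51.0) = 613.44/127500.000 = 0.0048.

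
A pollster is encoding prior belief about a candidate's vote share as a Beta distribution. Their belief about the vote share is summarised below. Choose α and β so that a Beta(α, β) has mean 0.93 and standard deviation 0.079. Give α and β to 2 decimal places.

α = 8.77, β = 0.66

First σ² = 0.006241. Setting α = μn, β = (1−μ)n with n = α+β,
μ(1−μ)/(n+1) = 0.006241 ⇒ n+1 = 0.0651/0.006241 = 10.4310 ⇒ n = 9.4310.
Hence α = 0.93×9.4310 = 8.77, β = 0.07×9.4310 = 0.66.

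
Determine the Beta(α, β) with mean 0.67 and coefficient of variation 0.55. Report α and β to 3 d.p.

α = 0.421, β = 0.207

Var = (CV·μ)² = (0.55×0.67)² = 0.135792.
α+β = μ(1−μ)/Var − 1 = 0.2211/0.135792 − 1 = 0.6282.
Thus α = 0.67·0.6282 = 0.421 and β = 0.33·0.6282 = 0.207.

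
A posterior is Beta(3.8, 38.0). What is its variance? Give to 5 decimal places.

Var = αβ/[(α+β)²(α+β+1)] = (3.8×38.0)/(41.8²×42.8) = 144.40/74781.872 = 0.00193.

0.00193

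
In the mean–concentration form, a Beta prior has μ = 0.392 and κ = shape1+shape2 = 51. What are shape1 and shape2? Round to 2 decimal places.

shape1 = 19.99, shape2 = 31.01

shape1 = μκ = 0.392×51 = 19.99 and shape2 = (1−μ)κ = 0.608×51 = 31.01.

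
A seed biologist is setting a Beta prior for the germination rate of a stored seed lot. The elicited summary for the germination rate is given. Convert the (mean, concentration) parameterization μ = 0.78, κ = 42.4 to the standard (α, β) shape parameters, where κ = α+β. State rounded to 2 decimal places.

α = 33.07, β = 9.33

Split κ in proportion μ : (1−μ): α = 0.78·42.4 = 33.07, β = 42.4 − 33.07 = 9.33.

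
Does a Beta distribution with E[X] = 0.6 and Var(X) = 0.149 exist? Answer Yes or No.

For any Beta, Var(X) < E[X]·(1−E[X]).
Here μ(1−μ) = 0.6×0.4 = 0.24, and 0.149 < 0.24.

Yes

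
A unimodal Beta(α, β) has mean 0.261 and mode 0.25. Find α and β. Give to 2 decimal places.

Let s = α+β. Mean gives α = μs = 0.261s; mode gives (α−1)/(s−2) = 0.25.
Substituting: 0.261s − 1 = 0.25(s−2) = 0.25s − 0.50, so 0.011s = 0.50 and s = 45.4545.
Then α = 0.261×45.4545 = 11.86 and β = s−α = 33.59.

α = 11.86, β = 33.59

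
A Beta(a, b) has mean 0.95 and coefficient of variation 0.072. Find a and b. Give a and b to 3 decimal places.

σ = CV·μ = 0.072×0.95 = 0.06840, so σ² = 0.004679.
s+1 = μ(1−μ)/σ² = 0.0475/0.004679 = 10.1527, so s = a+b = 9.1527.
a = μs = 8.695, b = (1−μ)s = 0.458.

a = 8.695, b = 0.458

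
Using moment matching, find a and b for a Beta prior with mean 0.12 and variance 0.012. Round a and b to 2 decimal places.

By moment matching, a+b = μ(1−μ)/σ² − 1 = (0.12·0.88)/0.012 − 1 = 8.8000 − 1 = 7.8000.
Since a/(a+b) = μ, a = 0.12·7.8000 = 0.94 and b = 0.88·7.8000 = 6.86.

a = 0.94, b = 6.86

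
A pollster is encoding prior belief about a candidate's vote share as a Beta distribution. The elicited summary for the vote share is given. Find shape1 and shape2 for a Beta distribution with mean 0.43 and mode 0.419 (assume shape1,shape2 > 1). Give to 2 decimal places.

With s = shape1+shape2: μ = shape1/s and mode = (shape1−1)/(s−2). Eliminating shape1 = μs,
μs − 1 = m(s−2) ⇒ s(μ−m) = 1−2m ⇒ s = 0.162/0.011 = 14.7273.
So shape1 = μs = 6.33, shape2 = (1−μ)s = 8.39.

shape1 = 6.33, shape2 = 8.39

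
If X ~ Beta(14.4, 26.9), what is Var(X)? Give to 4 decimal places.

0.0054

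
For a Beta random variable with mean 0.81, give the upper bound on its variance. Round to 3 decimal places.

0.154

Var = μ(1−μ)/(α+β+1), which approaches μ(1−μ) as α+β → 0.
So the supremum is μ(1−μ) = 0.81×0.19 = 0.154.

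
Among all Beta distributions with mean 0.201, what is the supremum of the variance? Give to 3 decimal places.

0.161

For fixed mean μ the Beta variance is μ(1−μ)/(α+β+1), increasing as α+β decreases.
Its least upper bound (not attained) is μ(1−μ) = 0.201·0.799 = 0.161.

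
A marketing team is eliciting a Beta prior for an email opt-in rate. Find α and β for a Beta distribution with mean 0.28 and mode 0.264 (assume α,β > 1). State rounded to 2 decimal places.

α = 8.26, β = 21.24

With s = α+β: μ = α/s and mode = (α−1)/(s−2). Eliminating α = μs,
μs − 1 = m(s−2) ⇒ s(μ−m) = 1−2m ⇒ s = 0.472/0.016 = 29.5000.
So α = μs = 8.26, β = (1−μ)s = 21.24.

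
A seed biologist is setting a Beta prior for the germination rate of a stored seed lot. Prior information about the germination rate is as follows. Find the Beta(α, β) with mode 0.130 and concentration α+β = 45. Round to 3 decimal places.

For α,β>1 the mode is (α−1)/(α+β−2), so α = mode·(κ−2)+1 = 0.130×43+1 = 6.590.
And β = (1−mode)·(κ−2)+1 = 0.870×43+1 = 38.410.

α = 6.590, β = 38.410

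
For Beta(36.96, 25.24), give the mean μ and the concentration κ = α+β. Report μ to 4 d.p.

κ = α+β = 36.96+25.24 = 62.20; μ = α/κ = 36.96/62.20 = 0.5942.

μ = 0.5942, κ = 62.20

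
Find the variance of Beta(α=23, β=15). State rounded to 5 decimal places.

Var = αβ/[(α+β)²(α+β+1)] = (23×15)/(38²×39) = 345/56316 = 0.00613.

0.00613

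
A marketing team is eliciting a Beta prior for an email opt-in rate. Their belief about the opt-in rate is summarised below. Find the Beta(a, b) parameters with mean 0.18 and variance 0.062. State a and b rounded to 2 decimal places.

Let s = a+b. The Beta variance is μ(1−μ)/(s+1).
So s+1 = μ(1−μ)/σ² = (0.18×0.82)/0.062 = 0.1476/0.062 = 2.3806, giving s = 1.3806.
Then a = μs = 0.18×1.3806 = 0.25 and b = (1−μ)s = 0.82×1.3806 = 1.13.

a = 0.25, b = 1.13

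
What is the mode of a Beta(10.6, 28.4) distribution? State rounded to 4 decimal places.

The density x^(α−1)(1−x)^(β−1) is maximised at (α−1)/(α+β−2) = 9.6/37.0 = 0.2595.

0.2595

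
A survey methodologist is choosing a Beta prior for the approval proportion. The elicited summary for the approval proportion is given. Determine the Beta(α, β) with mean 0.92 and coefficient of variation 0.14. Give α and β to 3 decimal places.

α = 3.162, β = 0.275

Var = (CV·μ)² = (0.14×0.92)² = 0.016589.
α+β = μ(1−μ)/Var − 1 = 0.0736/0.016589 − 1 = 3.4366.
Thus α = 0.92·3.4366 = 3.162 and β = 0.08·3.4366 = 0.275.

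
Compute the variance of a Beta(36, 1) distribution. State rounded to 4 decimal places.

α+β = 37 and αβ = 36, so Var = αβ/[(α+β)²(α+β+1)] = 36/52022 = 0.0007.

0.0007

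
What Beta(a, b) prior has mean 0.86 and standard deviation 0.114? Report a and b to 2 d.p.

a = 7.11, b = 1.16

First σ² = 0.012996. Setting a = μn, b = (1−μ)n with n = a+b,
μ(1−μ)/(n+1) = 0.012996 ⇒ n+1 = 0.1204/0.012996 = 9.2644 ⇒ n = 8.2644.
Hence a = 0.86×8.2644 = 7.11, b = 0.14×8.2644 = 1.16.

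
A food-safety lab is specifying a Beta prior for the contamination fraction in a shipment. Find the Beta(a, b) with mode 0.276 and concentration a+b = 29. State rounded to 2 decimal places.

Since the density peak of Beta(a,b) is at (a−1)/(a+b−2),
a = 1 + 0.276(29−2) = 8.45 and b = 29 − 8.45 = 20.55.

a = 8.45, b = 20.55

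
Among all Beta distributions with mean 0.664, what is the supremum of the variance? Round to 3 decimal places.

For fixed mean μ the Beta variance is μ(1−μ)/(α+β+1), increasing as α+β decreases.
Its least upper bound (not attained) is μ(1−μ) = 0.664·0.336 = 0.223.

0.223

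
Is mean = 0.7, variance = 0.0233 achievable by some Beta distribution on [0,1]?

For any Beta, Var(X) < E[X]·(1−E[X]).
Here μ(1−μ) = 0.7×0.3 = 0.21, and 0.0233 < 0.21.

Yes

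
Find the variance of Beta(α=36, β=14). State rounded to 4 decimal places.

0.0040

μ = 36/50 = 0.720000; Var = μ(1−μ)/(α+β+1) = 0.2016000/51 = 0.0040.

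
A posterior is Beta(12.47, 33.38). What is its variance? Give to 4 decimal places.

0.0042

Var = αβ/[(α+β)²(α+β+1)] = (12.47×33.38)/(45.85²×46.85) = 416.2486/98489.124125 = 0.0042.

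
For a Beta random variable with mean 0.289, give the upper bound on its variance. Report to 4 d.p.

For fixed mean μ the Beta variance is μ(1−μ)/(α+β+1), increasing as α+β decreases.
Its least upper bound (not attained) is μ(1−μ) = 0.289·0.711 = 0.2055.

0.2055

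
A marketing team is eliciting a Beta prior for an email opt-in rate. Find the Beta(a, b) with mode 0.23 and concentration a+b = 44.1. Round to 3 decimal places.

Mode = (a−1)/(κ−2) with κ = a+b, so a−1 = 0.23·42.1 = 9.683.
a = 10.683; b = κ − a = 33.417.

a = 10.683, b = 33.417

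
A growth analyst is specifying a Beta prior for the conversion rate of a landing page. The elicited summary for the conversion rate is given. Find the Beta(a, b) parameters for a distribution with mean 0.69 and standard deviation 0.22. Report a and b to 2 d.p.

Variance = 0.22² = 0.0484. The moment-matching identity a+b = μ(1−μ)/Var − 1 gives
a+b = 0.2139/0.0484 − 1 = 3.4194, so a = μ·3.4194 = 2.36 and b = (1−μ)·3.4194 = 1.06.

a = 2.36, b = 1.06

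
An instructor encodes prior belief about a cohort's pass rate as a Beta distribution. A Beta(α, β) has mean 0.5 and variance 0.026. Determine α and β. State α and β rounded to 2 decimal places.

α = 4.31, β = 4.31

By moment matching, α+β = μ(1−μ)/σ² − 1 = (0.5·0.5)/0.026 − 1 = 9.6154 − 1 = 8.6154.
Since α/(α+β) = μ, α = 0.5·8.6154 = 4.31 and β = 0.5·8.6154 = 4.31.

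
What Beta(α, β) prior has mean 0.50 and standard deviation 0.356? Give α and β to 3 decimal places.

α = 0.486, β = 0.486

First σ² = 0.126736. Setting α = μn, β = (1−μ)n with n = α+β,
μ(1−μ)/(n+1) = 0.126736 ⇒ n+1 = 0.2500/0.126736 = 1.9726 ⇒ n = 0.9726.
Hence α = 0.50×0.9726 = 0.486, β = 0.50×0.9726 = 0.486.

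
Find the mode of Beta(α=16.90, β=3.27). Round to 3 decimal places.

0.875

The density x^(α−1)(1−x)^(β−1) is maximised at (α−1)/(α+β−2) = 15.90/18.17 = 0.875.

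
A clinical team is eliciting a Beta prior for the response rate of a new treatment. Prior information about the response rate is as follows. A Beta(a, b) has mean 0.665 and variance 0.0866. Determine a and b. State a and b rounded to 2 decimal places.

a = 1.05, b = 0.53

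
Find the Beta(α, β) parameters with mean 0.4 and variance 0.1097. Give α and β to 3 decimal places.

α = 0.475, β = 0.713

By moment matching, α+β = μ(1−μ)/σ² − 1 = (0.4·0.6)/0.1097 − 1 = 2.1878 − 1 = 1.1878.
Since α/(α+β) = μ, α = 0.4·1.1878 = 0.475 and β = 0.6·1.1878 = 0.713.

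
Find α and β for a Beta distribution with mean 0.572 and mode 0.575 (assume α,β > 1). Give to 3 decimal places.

α = 28.600, β = 21.400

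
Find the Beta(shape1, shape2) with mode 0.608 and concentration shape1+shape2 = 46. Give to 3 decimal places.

shape1 = 27.752, shape2 = 18.248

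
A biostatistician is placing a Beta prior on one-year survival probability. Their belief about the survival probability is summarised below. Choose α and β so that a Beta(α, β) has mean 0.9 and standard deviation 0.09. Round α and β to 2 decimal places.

α = 9.10, β = 1.01

First σ² = 0.0081. Setting α = μn, β = (1−μ)n with n = α+β,
μ(1−μ)/(n+1) = 0.0081 ⇒ n+1 = 0.09/0.0081 = 11.1111 ⇒ n = 10.1111.
Hence α = 0.9×10.1111 = 9.10, β = 0.1×10.1111 = 1.01.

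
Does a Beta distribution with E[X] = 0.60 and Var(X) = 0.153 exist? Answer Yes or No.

Yes

A Beta with mean μ has variance μ(1−μ)/(α+β+1) < μ(1−μ).
Here μ(1−μ) = 0.60×0.40 = 0.2400, and 0.153 < 0.2400.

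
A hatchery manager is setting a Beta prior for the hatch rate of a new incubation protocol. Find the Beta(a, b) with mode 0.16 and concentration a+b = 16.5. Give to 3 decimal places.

For a,b>1 the mode is (a−1)/(a+b−2), so a = mode·(κ−2)+1 = 0.16×14.5+1 = 3.320.
And b = (1−mode)·(κ−2)+1 = 0.84×14.5+1 = 13.180.

a = 3.320, b = 13.180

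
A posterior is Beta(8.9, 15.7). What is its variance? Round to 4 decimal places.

0.0090

Var = αβ/[(α+β)²(α+β+1)] = (8.9×15.7)/(24.6²×25.6) = 139.73/15492.096 = 0.0090.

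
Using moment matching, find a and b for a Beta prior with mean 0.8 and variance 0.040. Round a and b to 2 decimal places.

a = 2.40, b = 0.60

Let s = a+b. The Beta variance is μ(1−μ)/(s+1).
So s+1 = μ(1−μ)/σ² = (0.8×0.2)/0.040 = 0.16/0.040 = 4.0000, giving s = 3.0000.
Then a = μs = 0.8×3.0000 = 2.40 and b = (1−μ)s = 0.2×3.0000 = 0.60.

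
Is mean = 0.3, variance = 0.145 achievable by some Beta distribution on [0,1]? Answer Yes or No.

Yes

The Beta variance bound is σ² < μ(1−μ).
Here μ(1−μ) = 0.3×0.7 = 0.21, and 0.145 < 0.21.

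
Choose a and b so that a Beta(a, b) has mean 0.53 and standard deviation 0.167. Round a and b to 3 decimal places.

a = 4.204, b = 3.728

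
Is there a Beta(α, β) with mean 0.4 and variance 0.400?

No

The Beta variance bound is σ² < μ(1−μ).
Here μ(1−μ) = 0.4×0.6 = 0.24, and 0.400 ≥ 0.24.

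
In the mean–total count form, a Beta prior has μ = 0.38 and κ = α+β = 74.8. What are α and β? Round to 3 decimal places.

α = 28.424, β = 46.376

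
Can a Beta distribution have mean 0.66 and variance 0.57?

No

The Beta variance bound is σ² < μ(1−μ).
Here μ(1−μ) = 0.66×0.34 = 0.2244, and 0.57 ≥ 0.2244.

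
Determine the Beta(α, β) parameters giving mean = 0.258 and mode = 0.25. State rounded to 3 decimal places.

α = 16.125, β = 46.375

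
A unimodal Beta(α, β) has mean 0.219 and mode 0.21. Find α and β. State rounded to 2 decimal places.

α = 14.11, β = 50.33

With s = α+β: μ = α/s and mode = (α−1)/(s−2). Eliminating α = μs,
μs − 1 = m(s−2) ⇒ s(μ−m) = 1−2m ⇒ s = 0.58/0.009 = 64.4444.
So α = μs = 14.11, β = (1−μ)s = 50.33.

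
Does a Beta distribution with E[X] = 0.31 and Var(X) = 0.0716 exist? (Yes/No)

The Beta variance bound is σ² < μ(1−μ).
Here μ(1−μ) = 0.31×0.69 = 0.2139, and 0.0716 < 0.2139.

Yes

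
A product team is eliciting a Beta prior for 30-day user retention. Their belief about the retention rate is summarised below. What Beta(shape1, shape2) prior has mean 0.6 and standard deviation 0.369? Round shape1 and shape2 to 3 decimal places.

shape1 = 0.458, shape2 = 0.305

First σ² = 0.136161. Setting shape1 = μn, shape2 = (1−μ)n with n = shape1+shape2,
μ(1−μ)/(n+1) = 0.136161 ⇒ n+1 = 0.24/0.136161 = 1.7626 ⇒ n = 0.7626.
Hence shape1 = 0.6×0.7626 = 0.458, shape2 = 0.4×0.7626 = 0.305.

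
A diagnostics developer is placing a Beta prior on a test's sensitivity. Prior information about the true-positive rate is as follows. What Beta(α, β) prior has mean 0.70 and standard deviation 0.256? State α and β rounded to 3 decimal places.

σ² = 0.256² = 0.065536.
With s = α+β, Var = μ(1−μ)/(s+1), so s+1 = (0.70×0.30)/0.065536 = 3.2043 and s = 2.2043.
α = μs = 1.543, β = (1−μ)s = 0.661.

α = 1.543, β = 0.661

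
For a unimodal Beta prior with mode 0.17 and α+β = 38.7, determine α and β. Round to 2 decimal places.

α = 7.24, β = 31.46

Since the density peak of Beta(α,β) is at (α−1)/(α+β−2),
α = 1 + 0.17(38.7−2) = 7.24 and β = 38.7 − 7.24 = 31.46.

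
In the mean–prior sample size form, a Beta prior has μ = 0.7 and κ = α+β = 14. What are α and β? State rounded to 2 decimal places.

α = 9.80, β = 4.20

α = μκ = 0.7×14 = 9.80 and β = (1−μ)κ = 0.3×14 = 4.20.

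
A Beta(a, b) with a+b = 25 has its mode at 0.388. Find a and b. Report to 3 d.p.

Since the density peak of Beta(a,b) is at (a−1)/(a+b−2),
a = 1 + 0.388(25−2) = 9.924 and b = 25 − 9.924 = 15.076.

a = 9.924, b = 15.076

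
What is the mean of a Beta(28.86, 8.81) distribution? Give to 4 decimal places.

0.7661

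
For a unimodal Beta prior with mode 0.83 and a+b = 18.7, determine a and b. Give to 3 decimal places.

a = 14.861, b = 3.839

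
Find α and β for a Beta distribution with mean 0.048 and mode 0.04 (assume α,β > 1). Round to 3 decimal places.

α = 5.520, β = 109.480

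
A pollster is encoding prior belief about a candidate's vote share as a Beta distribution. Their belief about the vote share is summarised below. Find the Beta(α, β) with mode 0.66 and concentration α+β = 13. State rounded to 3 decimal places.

α = 8.260, β = 4.740

For α,β>1 the mode is (α−1)/(α+β−2), so α = mode·(κ−2)+1 = 0.66×11+1 = 8.260.
And β = (1−mode)·(κ−2)+1 = 0.34×11+1 = 4.740.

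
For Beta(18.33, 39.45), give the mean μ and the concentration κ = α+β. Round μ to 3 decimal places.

κ = α+β = 18.33+39.45 = 57.78; μ = α/κ = 18.33/57.78 = 0.317.

μ = 0.317, κ = 57.78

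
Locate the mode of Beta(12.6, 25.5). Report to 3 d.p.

0.321

The density x^(α−1)(1−x)^(β−1) is maximised at (α−1)/(α+β−2) = 11.6/36.1 = 0.321.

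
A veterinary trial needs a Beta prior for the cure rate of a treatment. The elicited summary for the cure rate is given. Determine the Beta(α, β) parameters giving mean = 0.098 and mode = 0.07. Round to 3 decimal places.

With s = α+β: μ = α/s and mode = (α−1)/(s−2). Eliminating α = μs,
μs − 1 = m(s−2) ⇒ s(μ−m) = 1−2m ⇒ s = 0.86/0.028 = 30.7143.
So α = μs = 3.010, β = (1−μ)s = 27.704.

α = 3.010, β = 27.704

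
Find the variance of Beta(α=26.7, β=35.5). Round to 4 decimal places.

μ = 26.7/62.2 = 0.429260; Var = μ(1−μ)/(α+β+1) = 0.2449959/63.2 = 0.0039.

0.0039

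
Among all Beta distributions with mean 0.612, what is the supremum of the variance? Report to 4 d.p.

Var = μ(1−μ)/(α+β+1), which approaches μ(1−μ) as α+β → 0.
So the supremum is μ(1−μ) = 0.612×0.388 = 0.2375.

0.2375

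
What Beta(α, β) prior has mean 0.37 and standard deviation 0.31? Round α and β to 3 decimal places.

α = 0.527, β = 0.898

First σ² = 0.0961. Setting α = μn, β = (1−μ)n with n = α+β,
μ(1−μ)/(n+1) = 0.0961 ⇒ n+1 = 0.2331/0.0961 = 2.4256 ⇒ n = 1.4256.
Hence α = 0.37×1.4256 = 0.527, β = 0.63×1.4256 = 0.898.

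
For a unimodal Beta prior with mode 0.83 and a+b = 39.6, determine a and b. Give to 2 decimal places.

For a,b>1 the mode is (a−1)/(a+b−2), so a = mode·(κ−2)+1 = 0.83×37.6+1 = 32.21.
And b = (1−mode)·(κ−2)+1 = 0.17×37.6+1 = 7.39.

a = 32.21, b = 7.39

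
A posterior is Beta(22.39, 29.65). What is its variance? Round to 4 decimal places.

μ = 22.39/52.04 = 0.430246; Var = μ(1−μ)/(α+β+1) = 0.2451344/53.04 = 0.0046.

0.0046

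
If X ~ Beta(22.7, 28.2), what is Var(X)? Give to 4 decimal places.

α+β = 50.9 and αβ = 640.14, so Var = αβ/[(α+β)²(α+β+1)] = 640.14/134463.039 = 0.0048.

0.0048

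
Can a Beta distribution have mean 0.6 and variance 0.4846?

No

For any Beta, Var(X) < E[X]·(1−E[X]).
Here μ(1−μ) = 0.6×0.4 = 0.24, and 0.4846 ≥ 0.24.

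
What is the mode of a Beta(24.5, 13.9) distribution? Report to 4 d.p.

The density x^(α−1)(1−x)^(β−1) is maximised at (α−1)/(α+β−2) = 23.5/36.4 = 0.6456.

0.6456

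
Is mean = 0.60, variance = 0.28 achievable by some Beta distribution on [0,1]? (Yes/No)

A Beta with mean μ has variance μ(1−μ)/(α+β+1) < μ(1−μ).
Here μ(1−μ) = 0.60×0.40 = 0.2400, and 0.28 ≥ 0.2400.

No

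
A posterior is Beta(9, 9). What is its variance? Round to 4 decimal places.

0.0132

α+β = 18 and αβ = 81, so Var = αβ/[(α+β)²(α+β+1)] = 81/6156 = 0.0132.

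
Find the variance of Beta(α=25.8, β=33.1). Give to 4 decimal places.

0.0041

μ = 25.8/58.9 = 0.438031; Var = μ(1−μ)/(α+β+1) = 0.2461598/59.9 = 0.0041.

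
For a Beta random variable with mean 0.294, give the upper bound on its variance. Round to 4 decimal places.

0.2076

For fixed mean μ the Beta variance is μ(1−μ)/(α+β+1), increasing as α+β decreases.
Its least upper bound (not attained) is μ(1−μ) = 0.294·0.706 = 0.2076.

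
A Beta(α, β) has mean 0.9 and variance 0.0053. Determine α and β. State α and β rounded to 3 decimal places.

Let s = α+β. The Beta variance is μ(1−μ)/(s+1).
So s+1 = μ(1−μ)/σ² = (0.9×0.1)/0.0053 = 0.09/0.0053 = 16.9811, giving s = 15.9811.
Then α = μs = 0.9×15.9811 = 14.383 and β = (1−μ)s = 0.1×15.9811 = 1.598.

α = 14.383, β = 1.598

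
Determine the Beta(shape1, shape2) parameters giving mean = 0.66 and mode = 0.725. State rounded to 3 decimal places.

With s = shape1+shape2: μ = shape1/s and mode = (shape1−1)/(s−2). Eliminating shape1 = μs,
μs − 1 = m(s−2) ⇒ s(μ−m) = 1−2m ⇒ s = -0.450/-0.065 = 6.9231.
So shape1 = μs = 4.569, shape2 = (1−μ)s = 2.354.

shape1 = 4.569, shape2 = 2.354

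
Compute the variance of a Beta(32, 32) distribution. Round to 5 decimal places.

α+β = 64 and αβ = 1024, so Var = αβ/[(α+β)²(α+β+1)] = 1024/266240 = 0.00385.

0.00385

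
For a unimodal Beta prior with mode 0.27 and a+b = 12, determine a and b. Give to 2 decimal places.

a = 3.70, b = 8.30

For a,b>1 the mode is (a−1)/(a+b−2), so a = mode·(κ−2)+1 = 0.27×10+1 = 3.70.
And b = (1−mode)·(κ−2)+1 = 0.73×10+1 = 8.30.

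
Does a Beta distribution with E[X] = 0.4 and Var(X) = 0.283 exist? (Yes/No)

No

A Beta with mean μ has variance μ(1−μ)/(α+β+1) < μ(1−μ).
Here μ(1−μ) = 0.4×0.6 = 0.24, and 0.283 ≥ 0.24.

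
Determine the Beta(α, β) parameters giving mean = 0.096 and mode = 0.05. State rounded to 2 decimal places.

α = 1.88, β = 17.69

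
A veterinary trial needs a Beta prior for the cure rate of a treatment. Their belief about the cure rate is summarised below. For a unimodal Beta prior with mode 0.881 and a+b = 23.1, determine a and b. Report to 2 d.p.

Mode = (a−1)/(κ−2) with κ = a+b, so a−1 = 0.881·21.1 = 18.59.
a = 19.59; b = κ − a = 3.51.

a = 19.59, b = 3.51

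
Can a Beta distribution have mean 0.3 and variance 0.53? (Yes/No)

For any Beta, Var(X) < E[X]·(1−E[X]).
Here μ(1−μ) = 0.3×0.7 = 0.21, and 0.53 ≥ 0.21.

No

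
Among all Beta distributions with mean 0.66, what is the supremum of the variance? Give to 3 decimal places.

Var = μ(1−μ)/(α+β+1), which approaches μ(1−μ) as α+β → 0.
So the supremum is μ(1−μ) = 0.66×0.34 = 0.224.

0.224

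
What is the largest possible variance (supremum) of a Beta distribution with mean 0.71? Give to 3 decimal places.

For fixed mean μ the Beta variance is μ(1−μ)/(α+β+1), increasing as α+β decreases.
Its least upper bound (not attained) is μ(1−μ) = 0.71·0.29 = 0.206.

0.206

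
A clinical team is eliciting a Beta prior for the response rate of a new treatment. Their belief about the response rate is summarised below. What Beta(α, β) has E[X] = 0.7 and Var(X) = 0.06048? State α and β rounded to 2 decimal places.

Let s = α+β. The Beta variance is μ(1−μ)/(s+1).
So s+1 = μ(1−μ)/σ² = (0.7×0.3)/0.06048 = 0.21/0.06048 = 3.4722, giving s = 2.4722.
Then α = μs = 0.7×2.4722 = 1.73 and β = (1−μ)s = 0.3×2.4722 = 0.74.

α = 1.73, β = 0.74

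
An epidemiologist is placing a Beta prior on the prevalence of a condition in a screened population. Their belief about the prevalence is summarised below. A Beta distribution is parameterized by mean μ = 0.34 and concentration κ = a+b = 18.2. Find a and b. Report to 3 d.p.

a = μκ = 0.34×18.2 = 6.188 and b = (1−μ)κ = 0.66×18.2 = 12.012.

a = 6.188, b = 12.012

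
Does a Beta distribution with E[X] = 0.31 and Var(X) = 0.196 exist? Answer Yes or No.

A Beta with mean μ has variance μ(1−μ)/(α+β+1) < μ(1−μ).
Here μ(1−μ) = 0.31×0.69 = 0.2139, and 0.196 < 0.2139.

Yes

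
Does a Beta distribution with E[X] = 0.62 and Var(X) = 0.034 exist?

Yes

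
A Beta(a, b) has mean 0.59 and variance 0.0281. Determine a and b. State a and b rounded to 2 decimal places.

Write ν = a+b; then a = μν and Var = μ(1−μ)/(ν+1).
ν = μ(1−μ)/Var − 1 = 0.2419/0.0281 − 1 = 7.6085.
a = 0.59·7.6085 = 4.49, b = 0.41·7.6085 = 3.12.

a = 4.49, b = 3.12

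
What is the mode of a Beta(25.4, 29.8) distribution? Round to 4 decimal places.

0.4586

The density x^(α−1)(1−x)^(β−1) is maximised at (α−1)/(α+β−2) = 24.4/53.2 = 0.4586.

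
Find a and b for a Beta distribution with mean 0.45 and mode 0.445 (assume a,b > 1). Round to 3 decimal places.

a = 9.900, b = 12.100

Let s = a+b. Mean gives a = μs = 0.45s; mode gives (a−1)/(s−2) = 0.445.
Substituting: 0.45s − 1 = 0.445(s−2) = 0.445s − 0.890, so 0.005s = 0.110 and s = 22.0000.
Then a = 0.45×22.0000 = 9.900 and b = s−a = 12.100.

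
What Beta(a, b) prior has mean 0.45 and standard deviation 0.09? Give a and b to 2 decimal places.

a = 13.30, b = 16.26

First σ² = 0.0081. Setting a = μn, b = (1−μ)n with n = a+b,
μ(1−μ)/(n+1) = 0.0081 ⇒ n+1 = 0.2475/0.0081 = 30.5556 ⇒ n = 29.5556.
Hence a = 0.45×29.5556 = 13.30, b = 0.55×29.5556 = 16.26.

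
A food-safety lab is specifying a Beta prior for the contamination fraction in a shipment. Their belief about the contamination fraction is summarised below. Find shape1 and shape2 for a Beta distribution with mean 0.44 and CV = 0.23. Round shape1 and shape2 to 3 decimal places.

shape1 = 10.146, shape2 = 12.913

Var = (CV·μ)² = (0.23×0.44)² = 0.010241.
shape1+shape2 = μ(1−μ)/Var − 1 = 0.2464/0.010241 − 1 = 23.0591.
Thus shape1 = 0.44·23.0591 = 10.146 and shape2 = 0.56·23.0591 = 12.913.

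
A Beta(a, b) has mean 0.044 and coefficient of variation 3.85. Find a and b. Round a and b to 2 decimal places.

a = 0.02, b = 0.45

Var = (CV·μ)² = (3.85×0.044)² = 0.028696.
a+b = μ(1−μ)/Var − 1 = 0.042064/0.028696 − 1 = 0.4658.
Thus a = 0.044·0.4658 = 0.02 and b = 0.956·0.4658 = 0.45.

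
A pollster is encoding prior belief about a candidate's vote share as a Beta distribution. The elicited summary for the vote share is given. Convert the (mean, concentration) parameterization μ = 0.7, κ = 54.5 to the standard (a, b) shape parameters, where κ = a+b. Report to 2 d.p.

a = 38.15, b = 16.35

a = μκ = 0.7×54.5 = 38.15 and b = (1−μ)κ = 0.3×54.5 = 16.35.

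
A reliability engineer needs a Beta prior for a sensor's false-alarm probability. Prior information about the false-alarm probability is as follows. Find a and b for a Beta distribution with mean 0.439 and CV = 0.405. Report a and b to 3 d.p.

Var = (CV·μ)² = (0.405×0.439)² = 0.031611.
a+b = μ(1−μ)/Var − 1 = 0.246279/0.031611 − 1 = 6.7909.
Thus a = 0.439·6.7909 = 2.981 and b = 0.561·6.7909 = 3.810.

a = 2.981, b = 3.810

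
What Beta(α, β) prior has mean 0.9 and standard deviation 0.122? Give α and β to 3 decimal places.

σ² = 0.122² = 0.014884.
With s = α+β, Var = μ(1−μ)/(s+1), so s+1 = (0.9×0.1)/0.014884 = 6.0468 and s = 5.0468.
α = μs = 4.542, β = (1−μ)s = 0.505.

α = 4.542, β = 0.505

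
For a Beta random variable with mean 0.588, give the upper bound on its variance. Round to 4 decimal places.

0.2423

Var = μ(1−μ)/(α+β+1), which approaches μ(1−μ) as α+β → 0.
So the supremum is μ(1−μ) = 0.588×0.412 = 0.2423.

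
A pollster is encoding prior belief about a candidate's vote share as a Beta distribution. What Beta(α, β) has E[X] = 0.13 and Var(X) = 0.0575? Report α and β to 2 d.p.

Write ν = α+β; then α = μν and Var = μ(1−μ)/(ν+1).
ν = μ(1−μ)/Var − 1 = 0.1131/0.0575 − 1 = 0.9670.
α = 0.13·0.9670 = 0.13, β = 0.87·0.9670 = 0.84.

α = 0.13, β = 0.84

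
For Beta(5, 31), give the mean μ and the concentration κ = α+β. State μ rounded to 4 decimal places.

κ = α+β = 5+31 = 36; μ = α/κ = 5/36 = 0.1389.

μ = 0.1389, κ = 36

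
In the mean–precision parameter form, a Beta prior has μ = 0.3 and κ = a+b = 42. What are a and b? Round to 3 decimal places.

a = 12.600, b = 29.400

Split κ in proportion μ : (1−μ): a = 0.3·42 = 12.600, b = 42 − 12.600 = 29.400.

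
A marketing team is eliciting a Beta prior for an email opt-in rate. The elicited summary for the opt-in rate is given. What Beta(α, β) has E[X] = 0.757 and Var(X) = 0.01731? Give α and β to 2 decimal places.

α = 7.29, β = 2.34

By moment matching, α+β = μ(1−μ)/σ² − 1 = (0.757·0.243)/0.01731 − 1 = 10.6269 − 1 = 9.6269.
Since α/(α+β) = μ, α = 0.757·9.6269 = 7.29 and β = 0.243·9.6269 = 2.34.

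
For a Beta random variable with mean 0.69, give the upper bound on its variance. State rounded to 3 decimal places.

For fixed mean μ the Beta variance is μ(1−μ)/(α+β+1), increasing as α+β decreases.
Its least upper bound (not attained) is μ(1−μ) = 0.69·0.31 = 0.214.

0.214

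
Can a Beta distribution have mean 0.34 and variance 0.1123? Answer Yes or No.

A Beta with mean μ has variance μ(1−μ)/(α+β+1) < μ(1−μ).
Here μ(1−μ) = 0.34×0.66 = 0.2244, and 0.1123 < 0.2244.

Yes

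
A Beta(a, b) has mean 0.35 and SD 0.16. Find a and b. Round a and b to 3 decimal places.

a = 2.760, b = 5.126

Variance = 0.16² = 0.0256. The moment-matching identity a+b = μ(1−μ)/Var − 1 gives
a+b = 0.2275/0.0256 − 1 = 7.8867, so a = μ·7.8867 = 2.760 and b = (1−μ)·7.8867 = 5.126.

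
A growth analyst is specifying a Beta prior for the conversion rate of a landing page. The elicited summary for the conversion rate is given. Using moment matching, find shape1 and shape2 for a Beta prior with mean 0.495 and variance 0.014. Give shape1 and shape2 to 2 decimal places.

Let s = shape1+shape2. The Beta variance is μ(1−μ)/(s+1).
So s+1 = μ(1−μ)/σ² = (0.495×0.505)/0.014 = 0.249975/0.014 = 17.8554, giving s = 16.8554.
Then shape1 = μs = 0.495×16.8554 = 8.34 and shape2 = (1−μ)s = 0.505×16.8554 = 8.51.

shape1 = 8.34, shape2 = 8.51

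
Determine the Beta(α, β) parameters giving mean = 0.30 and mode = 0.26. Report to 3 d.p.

Let s = α+β. Mean gives α = μs = 0.30s; mode gives (α−1)/(s−2) = 0.26.
Substituting: 0.30s − 1 = 0.26(s−2) = 0.26s − 0.52, so 0.04s = 0.48 and s = 12.0000.
Then α = 0.30×12.0000 = 3.600 and β = s−α = 8.400.

α = 3.600, β = 8.400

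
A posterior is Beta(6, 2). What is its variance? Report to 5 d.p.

0.02083

μ = 6/8 = 0.750000; Var = μ(1−μ)/(α+β+1) = 0.1875000/9 = 0.02083.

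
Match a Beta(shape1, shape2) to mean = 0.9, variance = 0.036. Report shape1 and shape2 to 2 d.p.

Let s = shape1+shape2. The Beta variance is μ(1−μ)/(s+1).
So s+1 = μ(1−μ)/σ² = (0.9×0.1)/0.036 = 0.09/0.036 = 2.5000, giving s = 1.5000.
Then shape1 = μs = 0.9×1.5000 = 1.35 and shape2 = (1−μ)s = 0.1×1.5000 = 0.15.

shape1 = 1.35, shape2 = 0.15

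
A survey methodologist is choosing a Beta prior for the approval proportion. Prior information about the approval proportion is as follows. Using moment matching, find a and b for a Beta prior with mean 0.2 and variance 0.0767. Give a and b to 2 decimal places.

a = 0.22, b = 0.87

By moment matching, a+b = μ(1−μ)/σ² − 1 = (0.2·0.8)/0.0767 − 1 = 2.0860 − 1 = 1.0860.
Since a/(a+b) = μ, a = 0.2·1.0860 = 0.22 and b = 0.8·1.0860 = 0.87.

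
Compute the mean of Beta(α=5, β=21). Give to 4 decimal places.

0.1923

E[X] = α/(α+β) = 5/26 = 0.1923.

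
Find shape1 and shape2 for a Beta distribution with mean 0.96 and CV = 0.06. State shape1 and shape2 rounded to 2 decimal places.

shape1 = 10.15, shape2 = 0.42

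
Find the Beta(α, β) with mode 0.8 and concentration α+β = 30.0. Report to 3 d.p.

Since the density peak of Beta(α,β) is at (α−1)/(α+β−2),
α = 1 + 0.8(30.0−2) = 23.400 and β = 30.0 − 23.400 = 6.600.

α = 23.400, β = 6.600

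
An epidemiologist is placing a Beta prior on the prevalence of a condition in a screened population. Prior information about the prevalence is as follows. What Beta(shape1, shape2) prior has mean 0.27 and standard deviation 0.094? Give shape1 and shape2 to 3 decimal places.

shape1 = 5.753, shape2 = 15.554

Variance = 0.094² = 0.008836. The moment-matching identity shape1+shape2 = μ(1−μ)/Var − 1 gives
shape1+shape2 = 0.1971/0.008836 − 1 = 21.3065, so shape1 = μ·21.3065 = 5.753 and shape2 = (1−μ)·21.3065 = 15.554.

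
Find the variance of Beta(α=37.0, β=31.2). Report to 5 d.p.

0.00359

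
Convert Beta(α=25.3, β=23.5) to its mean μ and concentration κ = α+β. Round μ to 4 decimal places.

μ = 0.5184, κ = 48.8

κ = α+β = 25.3+23.5 = 48.8; μ = α/κ = 25.3/48.8 = 0.5184.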